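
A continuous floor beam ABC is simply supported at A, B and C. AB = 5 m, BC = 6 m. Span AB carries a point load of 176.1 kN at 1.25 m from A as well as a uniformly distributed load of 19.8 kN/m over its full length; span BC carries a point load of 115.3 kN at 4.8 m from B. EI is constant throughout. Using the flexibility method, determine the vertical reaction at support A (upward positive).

R_A = 159.3 kN

Take M_B as the redundant. Released structure: two simple spans AB and BC with a hinge at B.
Discontinuity in slope at B on the released structure — sum the simple-span end rotations:
  span AB: point load 176.1 at a = 1.25: Pab(L + a)/(6LEI) = 172/EI
  span AB: UDL 19.8: wL³/(24EI) = 103.1/EI
  span BC: point load 115.3 at a = 4.8: Pab(L + b)/(6LEI) = 132.8/EI
  relative rotation θ_0 = (275.1 + 132.8)/EI = 407.9/EI
A unit hogging moment at B produces rotation L₁/(3EI) + L₂/(3EI) = 3.667/EI.
Slope continuity at B: θ_0 = M_B·3.667/EI, so M_B = 407.9/3.667 = 111.3 kN·m (hogging).
Span AB, ΣM about A with M_B applied at B: R_B^{AB}·5 = 467.6 + 111.3, so R_B^{AB} = 115.8 kN and R_A = 275.1 − 115.8 = 159.3 kN.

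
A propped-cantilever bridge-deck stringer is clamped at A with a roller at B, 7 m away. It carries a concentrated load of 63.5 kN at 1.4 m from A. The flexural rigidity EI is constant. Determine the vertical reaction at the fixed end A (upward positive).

R_A = 59.94 kN

Choose R_B as the redundant. The primary structure is the cantilever fixed at A.
Downward deflection at the released point B due to the loads:
  point load 63.5 at a = 1.4: Pa²(3L − a)/(6EI) = 406.6/EI
Flexibility coefficient — unit upward force at B: δ_{BB} = L³/(3EI) = 114.3/EI.
The prop prevents deflection at B: R_B = δ_0/δ_{BB} = 406.6/114.3 = 3.556 kN.
Vertical equilibrium: R_A = ΣP − R_B = 63.5 − 3.556 = 59.94 kN.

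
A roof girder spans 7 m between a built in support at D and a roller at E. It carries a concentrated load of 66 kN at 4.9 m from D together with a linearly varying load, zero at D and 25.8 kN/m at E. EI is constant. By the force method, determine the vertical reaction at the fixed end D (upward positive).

Release the roller at E. Primary structure: cantilever fixed at D.
Primary-structure tip deflection at E by superposition:
  point load 66 at a = 4.9: Pa²(3L − a)/(6EI) = 4252/EI
  triangular load, peak 25.8 at the free end: 11w₀L⁴/(120EI) = 5678/EI
  δ_0 = 9931/EI
Tip deflection under a unit load at E: L³/(3EI) = 114.3/EI.
The prop prevents deflection at E: R_E = δ_0/δ_{EE} = 9931/114.3 = 86.86 kN.
Vertical equilibrium: R_D = ΣP − R_E = 156.3 − 86.86 = 69.44 kN.

R_D = 69.44 kN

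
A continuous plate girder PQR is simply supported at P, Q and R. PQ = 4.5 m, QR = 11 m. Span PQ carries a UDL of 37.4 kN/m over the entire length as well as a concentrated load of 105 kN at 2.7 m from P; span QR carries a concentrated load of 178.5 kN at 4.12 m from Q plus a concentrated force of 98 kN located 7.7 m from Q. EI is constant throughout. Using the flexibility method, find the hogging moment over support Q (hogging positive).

Take M_Q as the redundant. Released structure: two simple spans PQ and QR with a hinge at Q.
Rotations at Q on the released spans (each span's end-slope, ×1/EI):
  span PQ: UDL 37.4: wL³/(24EI) = 142/EI
  span PQ: point load 105 at a = 2.7: Pab(L + a)/(6LEI) = 136.1/EI
  span QR: point load 178.5 at a = 4.12: Pab(L + b)/(6LEI) = 1371/EI
  span QR: point load 98 at a = 7.7: Pab(L + b)/(6LEI) = 539.5/EI
  relative rotation θ_0 = (278.1 + 1910)/EI = 2188/EI
A unit hogging moment at Q produces rotation L₁/(3EI) + L₂/(3EI) = 5.167/EI.
Slope continuity at Q: θ_0 = M_Q·5.167/EI, so M_Q = 2188/5.167 = 423.5 kN·m (hogging).

M_Q = 423.5 kN·m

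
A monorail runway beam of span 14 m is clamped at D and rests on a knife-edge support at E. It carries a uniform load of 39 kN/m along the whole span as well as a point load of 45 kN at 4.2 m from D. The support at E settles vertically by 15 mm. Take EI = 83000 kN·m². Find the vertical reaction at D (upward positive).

R_D = 382.1 kN

Choose R_E as the redundant. The primary structure is the cantilever fixed at D.
Deflection at E on the released cantilever, summing each load's contribution:
  UDL 39: wL⁴/(8EI) = 187278/EI
  point load 45 at a = 4.2: Pa²(3L − a)/(6EI) = 5001/EI
  δ_0 = 192279/EI
Flexibility coefficient — unit upward force at E: δ_{EE} = L³/(3EI) = 914.7/EI.
With EI = 83000 kN·m²: δ_0 = 2.3166 m and δ_{EE} = 0.01102 m/kN.
Compatibility — the beam at E must follow the support down by 0.015 m: δ_0 − R_E·δ_{EE} = 0.015, so R_E = (2.3166 − 0.015)/0.01102 = 208.9 kN.
Vertical equilibrium: R_D = ΣP − R_E = 591 − 208.9 = 382.1 kN.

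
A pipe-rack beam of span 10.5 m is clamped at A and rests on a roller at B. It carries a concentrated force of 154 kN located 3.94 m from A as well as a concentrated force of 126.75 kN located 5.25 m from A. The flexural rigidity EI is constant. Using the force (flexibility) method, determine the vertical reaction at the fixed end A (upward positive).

Choose R_B as the redundant. The primary structure is the cantilever fixed at A.
Free-end deflection of the primary structure under the applied loading (downward +):
  point load 154 at a = 3.94: Pa²(3L − a)/(6EI) = 10981/EI
  point load 126.75 at a = 5.25: Pa²(3L − a)/(6EI) = 15284/EI
  δ_0 = 26265/EI
Tip deflection under a unit load at B: L³/(3EI) = 385.9/EI.
The prop prevents deflection at B: R_B = δ_0/δ_{BB} = 26265/385.9 = 68.07 kN.
Vertical equilibrium: R_A = ΣP − R_B = 280.8 − 68.07 = 212.7 kN.

R_A = 212.7 kN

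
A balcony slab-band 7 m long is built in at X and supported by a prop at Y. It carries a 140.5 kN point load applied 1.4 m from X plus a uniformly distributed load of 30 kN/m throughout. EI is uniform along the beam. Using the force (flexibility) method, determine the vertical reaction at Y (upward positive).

Choose R_Y as the redundant. The primary structure is the cantilever fixed at X.
Downward deflection at the released point Y due to the loads:
  point load 140.5 at a = 1.4: Pa²(3L − a)/(6EI) = 899.6/EI
  UDL 30: wL⁴/(8EI) = 9004/EI
  δ_0 = 9903/EI
Tip deflection under a unit load at Y: L³/(3EI) = 114.3/EI.
Compatibility at Y: δ_0 − R_Y·δ_{YY} = 0, so R_Y = 9903/114.3 = 86.62 kN.

R_Y = 86.62 kN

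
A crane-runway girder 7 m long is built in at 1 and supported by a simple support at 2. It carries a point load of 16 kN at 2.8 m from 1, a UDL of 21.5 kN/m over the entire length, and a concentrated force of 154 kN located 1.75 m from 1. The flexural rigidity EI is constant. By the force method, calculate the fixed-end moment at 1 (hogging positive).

M_1 = 330.1 kN·m

Choose R_2 as the redundant. The primary structure is the cantilever fixed at 1.
Downward deflection at the released point 2 due to the loads:
  point load 16 at a = 2.8: Pa²(3L − a)/(6EI) = 380.5/EI
  UDL 21.5: wL⁴/(8EI) = 6453/EI
  point load 154 at a = 1.75: Pa²(3L − a)/(6EI) = 1513/EI
  δ_0 = 8346/EI
Flexibility coefficient — unit upward force at 2: δ_{22} = L³/(3EI) = 114.3/EI.
The prop prevents deflection at 2: R_2 = δ_0/δ_{22} = 8346/114.3 = 73 kN.
Moment equilibrium about 1: M_1 = Σ(load moments about 1) − R_2·L = 841 − 73×7 = 330.1 kN·m.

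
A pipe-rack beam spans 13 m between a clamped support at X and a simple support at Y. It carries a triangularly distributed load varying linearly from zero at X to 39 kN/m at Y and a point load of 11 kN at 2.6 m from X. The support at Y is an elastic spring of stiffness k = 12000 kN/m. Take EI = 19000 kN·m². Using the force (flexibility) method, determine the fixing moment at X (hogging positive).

Release the roller at Y. Primary structure: cantilever fixed at X.
Free-end deflection of the primary structure under the applied loading (downward +):
  triangular load, peak 39 at the free end: 11w₀L⁴/(120EI) = 102106/EI
  point load 11 at a = 2.6: Pa²(3L − a)/(6EI) = 451.1/EI
  δ_0 = 102557/EI
Flexibility coefficient — unit upward force at Y: δ_{YY} = L³/(3EI) = 732.3/EI.
With EI = 19000 kN·m²: δ_0 = 5.3977 m and δ_{YY} = 0.038544 m/kN.
Compatibility — the spring shortens by R_Y/k under the reaction it provides: δ_0 − R_Y·δ_{YY} = R_Y/k. With 1/k = 0.000083 m/kN, R_Y = δ_0 / (δ_{YY} + 1/k) = 5.3977 / (0.038544 + 0.000083) = 139.7 kN.
Moment equilibrium about X: M_X = Σ(load moments about X) − R_Y·L = 2226 − 139.7×13 = 409 kN·m.

M_X = 409 kN·m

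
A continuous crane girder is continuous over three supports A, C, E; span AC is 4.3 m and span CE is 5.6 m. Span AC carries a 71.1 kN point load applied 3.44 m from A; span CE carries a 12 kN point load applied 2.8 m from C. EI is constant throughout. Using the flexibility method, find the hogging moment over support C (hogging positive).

Release continuity at C by inserting a hinge; the redundant is the internal moment M_C. The primary structure is two simply-supported spans AC and CE.
Discontinuity in slope at C on the released structure — sum the simple-span end rotations:
  span AC: point load 71.1 at a = 3.44: Pab(L + a)/(6LEI) = 63.1/EI
  span CE: point load 12 at a = 2.8: Pab(L + b)/(6LEI) = 23.52/EI
  relative rotation θ_0 = (63.1 + 23.52)/EI = 86.62/EI
A unit hogging moment at C produces rotation L₁/(3EI) + L₂/(3EI) = 3.3/EI.
Slope continuity at C: θ_0 = M_C·3.3/EI, so M_C = 86.62/3.3 = 26.25 kN·m (hogging).

M_C = 26.25 kN·m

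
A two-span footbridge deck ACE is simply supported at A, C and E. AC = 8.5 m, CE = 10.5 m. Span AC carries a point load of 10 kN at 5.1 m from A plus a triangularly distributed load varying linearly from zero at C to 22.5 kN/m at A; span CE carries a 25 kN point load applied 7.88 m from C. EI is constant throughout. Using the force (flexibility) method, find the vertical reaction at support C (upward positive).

Insert a hinge at C; M_C is the redundant, and each span becomes simply supported.
Rotations at C on the released spans (each span's end-slope, ×1/EI):
  span AC: point load 10 at a = 5.1: Pab(L + a)/(6LEI) = 46.24/EI
  span AC: triangular load, peak 22.5: 7w₀L³/(360EI) = 268.7/EI
  span CE: point load 25 at a = 7.88: Pab(L + b)/(6LEI) = 107.5/EI
  relative rotation θ_0 = (314.9 + 107.5)/EI = 422.4/EI
A unit hogging moment at C produces rotation L₁/(3EI) + L₂/(3EI) = 6.333/EI.
Slope continuity at C: θ_0 = M_C·6.333/EI, so M_C = 422.4/6.333 = 66.7 kN·m (hogging).
Span AC, ΣM about A with M_C applied at C: R_C^{AC}·8.5 = 321.9 + 66.7, so R_C^{AC} = 45.72 kN and R_A = 105.6 − 45.72 = 59.9 kN.
Span CE, ΣM about E: R_C^{CE}·10.5 = 65.5 + 66.7, so R_C^{CE} = 12.59 kN and R_E = 25 − 12.59 = 12.41 kN.
R_C = 45.72 + 12.59 = 58.31 kN.

R_C = 58.31 kN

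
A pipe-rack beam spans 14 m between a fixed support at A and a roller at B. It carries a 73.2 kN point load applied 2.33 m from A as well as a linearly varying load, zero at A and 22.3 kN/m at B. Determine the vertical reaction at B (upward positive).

R_B = 88.73 kN

Choose R_B as the redundant. The primary structure is the cantilever fixed at A.
Primary-structure tip deflection at B by superposition:
  point load 73.2 at a = 2.33: Pa²(3L − a)/(6EI) = 2627/EI
  triangular load, peak 22.3 at the free end: 11w₀L⁴/(120EI) = 78529/EI
  δ_0 = 81156/EI
Tip deflection under a unit load at B: L³/(3EI) = 914.7/EI.
Compatibility at B: δ_0 − R_B·δ_{BB} = 0, so R_B = 81156/914.7 = 88.73 kN.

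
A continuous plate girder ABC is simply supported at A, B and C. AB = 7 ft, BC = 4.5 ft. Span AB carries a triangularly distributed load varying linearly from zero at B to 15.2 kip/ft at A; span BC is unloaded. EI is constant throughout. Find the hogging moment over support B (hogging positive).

M_B = 26.45 kip·ft

Insert a hinge at B; M_B is the redundant, and each span becomes simply supported.
Discontinuity in slope at B on the released structure — sum the simple-span end rotations:
  span AB: triangular load, peak 15.2: 7w₀L³/(360EI) = 101.4/EI
  relative rotation θ_0 = (101.4 + 0)/EI = 101.4/EI
A unit hogging moment at B produces rotation L₁/(3EI) + L₂/(3EI) = 3.833/EI.
Slope continuity at B: θ_0 = M_B·3.833/EI, so M_B = 101.4/3.833 = 26.45 kip·ft (hogging).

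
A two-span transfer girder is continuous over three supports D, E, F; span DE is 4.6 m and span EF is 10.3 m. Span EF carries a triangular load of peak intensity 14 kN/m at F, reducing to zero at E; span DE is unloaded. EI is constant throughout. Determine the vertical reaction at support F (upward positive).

R_F = 42.25 kN

Take M_E as the redundant. Released structure: two simple spans DE and EF with a hinge at E.
Rotations at E on the released spans (each span's end-slope, ×1/EI):
  span EF: triangular load, peak 14: 7w₀L³/(360EI) = 297.5/EI
  relative rotation θ_0 = (0 + 297.5)/EI = 297.5/EI
A unit hogging moment at E produces rotation L₁/(3EI) + L₂/(3EI) = 4.967/EI.
Slope continuity at E: θ_0 = M_E·4.967/EI, so M_E = 297.5/4.967 = 59.89 kN·m (hogging).
Span EF, ΣM about F: R_E^{EF}·10.3 = 247.5 + 59.89, so R_E^{EF} = 29.85 kN and R_F = 72.1 − 29.85 = 42.25 kN.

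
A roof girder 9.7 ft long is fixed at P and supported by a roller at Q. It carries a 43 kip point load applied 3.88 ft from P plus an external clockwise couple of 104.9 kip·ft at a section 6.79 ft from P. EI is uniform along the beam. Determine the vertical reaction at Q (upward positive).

Choose R_Q as the redundant. The primary structure is the cantilever fixed at P.
Deflection at Q on the released cantilever, summing each load's contribution:
  point load 43 at a = 3.88: Pa²(3L − a)/(6EI) = 2721/EI
  clockwise couple 104.9 at a = 6.79: M₀a(2L − a)/(2EI) = 4491/EI
  δ_0 = 7212/EI
Tip deflection under a unit load at Q: L³/(3EI) = 304.2/EI.
The prop prevents deflection at Q: R_Q = δ_0/δ_{QQ} = 7212/304.2 = 23.71 kip.

R_Q = 23.71 kip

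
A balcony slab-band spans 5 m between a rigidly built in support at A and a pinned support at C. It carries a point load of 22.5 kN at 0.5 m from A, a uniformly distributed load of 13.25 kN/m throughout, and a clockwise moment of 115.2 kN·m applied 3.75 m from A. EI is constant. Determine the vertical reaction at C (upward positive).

Choose R_C as the redundant. The primary structure is the cantilever fixed at A.
Deflection at C on the released cantilever, summing each load's contribution:
  point load 22.5 at a = 0.5: Pa²(3L − a)/(6EI) = 13.59/EI
  UDL 13.25: wL⁴/(8EI) = 1035/EI
  clockwise couple 115.2 at a = 3.75: M₀a(2L − a)/(2EI) = 1350/EI
  δ_0 = 2399/EI
Flexibility coefficient — unit upward force at C: δ_{CC} = L³/(3EI) = 41.67/EI.
The prop prevents deflection at C: R_C = δ_0/δ_{CC} = 2399/41.67 = 57.57 kN.

R_C = 57.57 kN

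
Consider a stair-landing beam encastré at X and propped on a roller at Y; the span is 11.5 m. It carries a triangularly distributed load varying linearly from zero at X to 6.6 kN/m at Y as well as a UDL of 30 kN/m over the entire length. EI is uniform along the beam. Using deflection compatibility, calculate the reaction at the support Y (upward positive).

R_Y = 150.2 kN

Choose R_Y as the redundant. The primary structure is the cantilever fixed at X.
Free-end deflection of the primary structure under the applied loading (downward +):
  triangular load, peak 6.6 at the free end: 11w₀L⁴/(120EI) = 10581/EI
  UDL 30: wL⁴/(8EI) = 65588/EI
  δ_0 = 76169/EI
Flexibility coefficient — unit upward force at Y: δ_{YY} = L³/(3EI) = 507/EI.
The prop prevents deflection at Y: R_Y = δ_0/δ_{YY} = 76169/507 = 150.2 kN.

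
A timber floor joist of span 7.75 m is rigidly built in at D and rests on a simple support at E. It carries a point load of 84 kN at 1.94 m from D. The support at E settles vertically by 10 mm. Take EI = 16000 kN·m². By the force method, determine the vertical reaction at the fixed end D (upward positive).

Release the roller at E. Primary structure: cantilever fixed at D.
Deflection at E on the released cantilever, summing each load's contribution:
  point load 84 at a = 1.94: Pa²(3L − a)/(6EI) = 1123/EI
Flexibility coefficient — unit upward force at E: δ_{EE} = L³/(3EI) = 155.2/EI.
With EI = 16000 kN·m²: δ_0 = 0.070177 m and δ_{EE} = 0.009698 m/kN.
Compatibility — the beam at E must follow the support down by 0.01 m: δ_0 − R_E·δ_{EE} = 0.01, so R_E = (0.070177 − 0.01)/0.009698 = 6.205 kN.
Vertical equilibrium: R_D = ΣP − R_E = 84 − 6.205 = 77.79 kN.

R_D = 77.79 kN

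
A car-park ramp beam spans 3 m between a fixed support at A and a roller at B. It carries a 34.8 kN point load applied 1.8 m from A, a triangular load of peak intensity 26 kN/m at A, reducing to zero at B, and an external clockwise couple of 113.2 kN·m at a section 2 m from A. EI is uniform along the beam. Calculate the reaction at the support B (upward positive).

Release the roller at B. Primary structure: cantilever fixed at A.
Free-end deflection of the primary structure under the applied loading (downward +):
  point load 34.8 at a = 1.8: Pa²(3L − a)/(6EI) = 135.3/EI
  triangular load, peak 26 at the fixed end: w₀L⁴/(30EI) = 70.2/EI
  clockwise couple 113.2 at a = 2: M₀a(2L − a)/(2EI) = 452.8/EI
  δ_0 = 658.3/EI
Flexibility coefficient — unit upward force at B: δ_{BB} = L³/(3EI) = 9/EI.
The prop prevents deflection at B: R_B = δ_0/δ_{BB} = 658.3/9 = 73.14 kN.

R_B = 73.14 kN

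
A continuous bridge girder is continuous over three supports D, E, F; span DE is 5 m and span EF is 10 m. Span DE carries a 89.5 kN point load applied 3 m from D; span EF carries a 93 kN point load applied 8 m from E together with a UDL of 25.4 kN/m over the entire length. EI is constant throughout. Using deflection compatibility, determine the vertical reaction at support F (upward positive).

Take M_E as the redundant. Released structure: two simple spans DE and EF with a hinge at E.
End slopes at the hinge E, treating each span as simply supported:
  span DE: point load 89.5 at a = 3: Pab(L + a)/(6LEI) = 143.2/EI
  span EF: point load 93 at a = 8: Pab(L + b)/(6LEI) = 297.6/EI
  span EF: UDL 25.4: wL³/(24EI) = 1058/EI
  relative rotation θ_0 = (143.2 + 1356)/EI = 1499/EI
A unit hogging moment at E produces rotation L₁/(3EI) + L₂/(3EI) = 5/EI.
Slope continuity at E: θ_0 = M_E·5/EI, so M_E = 1499/5 = 299.8 kN·m (hogging).
Span EF, ΣM about F: R_E^{EF}·10 = 1456 + 299.8, so R_E^{EF} = 175.6 kN and R_F = 347 − 175.6 = 171.4 kN.

R_F = 171.4 kN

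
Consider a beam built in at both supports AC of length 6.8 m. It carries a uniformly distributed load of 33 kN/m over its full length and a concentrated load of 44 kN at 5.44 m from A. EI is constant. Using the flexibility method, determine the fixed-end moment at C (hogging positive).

M_C = 165.5 kN·m

Release both end moments; the primary structure is a simply-supported span AC with redundants M_A and M_C.
Simple-span end rotations at A and C under the given loads:
  at A: UDL 33: wL³/(24EI) = 432.3/EI
  at C: UDL 33: wL³/(24EI) = 432.3/EI
  at A: point load 44 at a = 5.44: Pab(L + b)/(6LEI) = 65.11/EI
  at C: point load 44 at a = 5.44: Pab(L + a)/(6LEI) = 97.66/EI
  θ_A0 = 497.4/EI,  θ_C0 = 530/EI
Flexibility coefficients: a unit moment at one end gives L/(3EI) there and L/(6EI) at the far end, so f₁₁ = f₂₂ = 2.267/EI and f₁₂ = f₂₁ = 1.133/EI.
Compatibility — zero rotation at each built-in end:
  2.267 M_A + 1.133 M_C = 497.4
  1.133 M_A + 2.267 M_C = 530
Solving the pair gives M_A = 136.7 kN·m and M_C = 165.5 kN·m (hogging).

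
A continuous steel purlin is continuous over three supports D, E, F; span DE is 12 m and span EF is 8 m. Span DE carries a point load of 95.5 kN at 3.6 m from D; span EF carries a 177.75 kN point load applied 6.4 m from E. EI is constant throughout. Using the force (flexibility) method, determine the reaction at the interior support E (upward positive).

Take M_E as the redundant. Released structure: two simple spans DE and EF with a hinge at E.
Discontinuity in slope at E on the released structure — sum the simple-span end rotations:
  span DE: point load 95.5 at a = 3.6: Pab(L + a)/(6LEI) = 625.7/EI
  span EF: point load 177.75 at a = 6.4: Pab(L + b)/(6LEI) = 364/EI
  relative rotation θ_0 = (625.7 + 364)/EI = 989.7/EI
A unit hogging moment at E produces rotation L₁/(3EI) + L₂/(3EI) = 6.667/EI.
Slope continuity at E: θ_0 = M_E·6.667/EI, so M_E = 989.7/6.667 = 148.5 kN·m (hogging).
Span DE, ΣM about D with M_E applied at E: R_E^{DE}·12 = 343.8 + 148.5, so R_E^{DE} = 41.02 kN and R_D = 95.5 − 41.02 = 54.48 kN.
Span EF, ΣM about F: R_E^{EF}·8 = 284.4 + 148.5, so R_E^{EF} = 54.11 kN and R_F = 177.8 − 54.11 = 123.6 kN.
R_E = 41.02 + 54.11 = 95.13 kN.

R_E = 95.13 kN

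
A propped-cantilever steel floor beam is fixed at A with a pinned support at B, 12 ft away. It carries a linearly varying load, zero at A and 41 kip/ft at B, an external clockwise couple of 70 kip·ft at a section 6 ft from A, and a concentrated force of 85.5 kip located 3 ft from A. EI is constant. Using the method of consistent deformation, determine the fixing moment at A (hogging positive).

M_A = 504 kip·ft

Remove the prop at B; the released (primary) structure is a cantilever built in at A.
Downward deflection at the released point B due to the loads:
  triangular load, peak 41 at the free end: 11w₀L⁴/(120EI) = 77933/EI
  clockwise couple 70 at a = 6: M₀a(2L − a)/(2EI) = 3780/EI
  point load 85.5 at a = 3: Pa²(3L − a)/(6EI) = 4232/EI
  δ_0 = 85945/EI
Flexibility coefficient — unit upward force at B: δ_{BB} = L³/(3EI) = 576/EI.
Compatibility at B: δ_0 − R_B·δ_{BB} = 0, so R_B = 85945/576 = 149.2 kip.
Moment equilibrium about A: M_A = Σ(load moments about A) − R_B·L = 2294 − 149.2×12 = 504 kip·ft.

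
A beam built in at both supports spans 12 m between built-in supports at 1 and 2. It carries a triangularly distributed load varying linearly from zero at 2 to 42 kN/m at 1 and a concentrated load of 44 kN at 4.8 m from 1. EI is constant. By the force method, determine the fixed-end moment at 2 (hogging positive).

Take the two fixed-end moments M_1, M_2 as redundants; the released structure is the simple span 12.
End rotations of the released simple span under the applied load (×1/EI):
  at 1: triangular load, peak 42: w₀L³/(45EI) = 1613/EI
  at 2: triangular load, peak 42: 7w₀L³/(360EI) = 1411/EI
  at 1: point load 44 at a = 4.8: Pab(L + b)/(6LEI) = 405.5/EI
  at 2: point load 44 at a = 4.8: Pab(L + a)/(6LEI) = 354.8/EI
  θ_10 = 2018/EI,  θ_20 = 1766/EI
Flexibility coefficients: a unit moment at one end gives L/(3EI) there and L/(6EI) at the far end, so f₁₁ = f₂₂ = 4/EI and f₁₂ = f₂₁ = 2/EI.
Compatibility — zero rotation at each built-in end:
  4 M_1 + 2 M_2 = 2018
  2 M_1 + 4 M_2 = 1766
Solving the pair gives M_1 = 378.4 kN·m and M_2 = 252.3 kN·m (hogging).

M_2 = 252.3 kN·m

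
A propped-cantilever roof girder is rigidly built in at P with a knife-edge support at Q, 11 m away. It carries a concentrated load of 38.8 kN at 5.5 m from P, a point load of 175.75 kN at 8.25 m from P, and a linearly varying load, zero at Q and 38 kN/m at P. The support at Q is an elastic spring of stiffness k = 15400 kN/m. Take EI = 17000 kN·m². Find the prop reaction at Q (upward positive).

Choose R_Q as the redundant. The primary structure is the cantilever fixed at P.
Primary-structure tip deflection at Q by superposition:
  point load 38.8 at a = 5.5: Pa²(3L − a)/(6EI) = 5379/EI
  point load 175.75 at a = 8.25: Pa²(3L − a)/(6EI) = 49343/EI
  triangular load, peak 38 at the fixed end: w₀L⁴/(30EI) = 18545/EI
  δ_0 = 73268/EI
Flexibility coefficient — unit upward force at Q: δ_{QQ} = L³/(3EI) = 443.7/EI.
With EI = 17000 kN·m²: δ_0 = 4.3099 m and δ_{QQ} = 0.026098 m/kN.
Compatibility — the spring shortens by R_Q/k under the reaction it provides: δ_0 − R_Q·δ_{QQ} = R_Q/k. With 1/k = 0.000065 m/kN, R_Q = δ_0 / (δ_{QQ} + 1/k) = 4.3099 / (0.026098 + 0.000065) = 164.7 kN.

R_Q = 164.7 kN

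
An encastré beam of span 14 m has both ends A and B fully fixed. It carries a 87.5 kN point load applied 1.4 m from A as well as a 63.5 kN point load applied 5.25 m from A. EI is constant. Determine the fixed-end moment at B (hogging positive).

Release both end moments; the primary structure is a simply-supported span AB with redundants M_A and M_B.
On the primary (simply-supported) span, the end slopes from the loading are:
  at A: point load 87.5 at a = 1.4: Pab(L + b)/(6LEI) = 488.8/EI
  at B: point load 87.5 at a = 1.4: Pab(L + a)/(6LEI) = 283/EI
  at A: point load 63.5 at a = 5.25: Pab(L + b)/(6LEI) = 790/EI
  at B: point load 63.5 at a = 5.25: Pab(L + a)/(6LEI) = 668.5/EI
  θ_A0 = 1279/EI,  θ_B0 = 951.5/EI
Flexibility coefficients: a unit moment at one end gives L/(3EI) there and L/(6EI) at the far end, so f₁₁ = f₂₂ = 4.667/EI and f₁₂ = f₂₁ = 2.333/EI.
Compatibility — zero rotation at each built-in end:
  4.667 M_A + 2.333 M_B = 1279
  2.333 M_A + 4.667 M_B = 951.5
Solving the pair gives M_A = 229.4 kN·m and M_B = 89.16 kN·m (hogging).

M_B = 89.16 kN·m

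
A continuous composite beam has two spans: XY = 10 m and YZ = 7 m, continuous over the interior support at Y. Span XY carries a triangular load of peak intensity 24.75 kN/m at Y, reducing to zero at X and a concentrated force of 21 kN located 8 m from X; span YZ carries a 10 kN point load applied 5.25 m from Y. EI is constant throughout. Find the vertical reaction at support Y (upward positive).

R_Y = 130.5 kN

Insert a hinge at Y; M_Y is the redundant, and each span becomes simply supported.
End slopes at the hinge Y, treating each span as simply supported:
  span XY: triangular load, peak 24.75: w₀L³/(45EI) = 550/EI
  span XY: point load 21 at a = 8: Pab(L + a)/(6LEI) = 100.8/EI
  span YZ: point load 10 at a = 5.25: Pab(L + b)/(6LEI) = 19.14/EI
  relative rotation θ_0 = (650.8 + 19.14)/EI = 669.9/EI
A unit hogging moment at Y produces rotation L₁/(3EI) + L₂/(3EI) = 5.667/EI.
Compatibility: M_Y·(L₁+L₂)/(3EI) = θ_0, giving M_Y = 118.2 kN·m (hogging).
Span XY, ΣM about X with M_Y applied at Y: R_Y^{XY}·10 = 993 + 118.2, so R_Y^{XY} = 111.1 kN and R_X = 144.8 − 111.1 = 33.63 kN.
Span YZ, ΣM about Z: R_Y^{YZ}·7 = 17.5 + 118.2, so R_Y^{YZ} = 19.39 kN and R_Z = 10 − 19.39 = -9.389 kN.
R_Y = 111.1 + 19.39 = 130.5 kN.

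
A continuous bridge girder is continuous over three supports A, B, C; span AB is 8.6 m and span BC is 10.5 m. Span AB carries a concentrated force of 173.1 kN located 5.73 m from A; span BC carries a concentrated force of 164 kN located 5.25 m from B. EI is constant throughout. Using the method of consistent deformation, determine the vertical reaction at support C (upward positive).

R_C = 53.27 kN

Release continuity at B by inserting a hinge; the redundant is the internal moment M_B. The primary structure is two simply-supported spans AB and BC.
Rotations at B on the released spans (each span's end-slope, ×1/EI):
  span AB: point load 173.1 at a = 5.73: Pab(L + a)/(6LEI) = 790.6/EI
  span BC: point load 164 at a = 5.25: Pab(L + b)/(6LEI) = 1130/EI
  relative rotation θ_0 = (790.6 + 1130)/EI = 1921/EI
A unit hogging moment at B produces rotation L₁/(3EI) + L₂/(3EI) = 6.367/EI.
Compatibility: M_B·(L₁+L₂)/(3EI) = θ_0, giving M_B = 301.7 kN·m (hogging).
Span BC, ΣM about C: R_B^{BC}·10.5 = 861 + 301.7, so R_B^{BC} = 110.7 kN and R_C = 164 − 110.7 = 53.27 kN.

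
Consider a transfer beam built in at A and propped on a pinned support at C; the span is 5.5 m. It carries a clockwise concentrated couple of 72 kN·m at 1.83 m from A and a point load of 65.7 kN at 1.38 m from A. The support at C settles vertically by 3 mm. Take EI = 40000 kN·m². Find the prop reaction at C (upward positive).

Remove the prop at C; the released (primary) structure is a cantilever built in at A.
Primary-structure tip deflection at C by superposition:
  clockwise couple 72 at a = 1.83: M₀a(2L − a)/(2EI) = 604.1/EI
  point load 65.7 at a = 1.38: Pa²(3L − a)/(6EI) = 315.3/EI
  δ_0 = 919.4/EI
Tip deflection under a unit load at C: L³/(3EI) = 55.46/EI.
With EI = 40000 kN·m²: δ_0 = 0.022985 m and δ_{CC} = 0.001386 m/kN.
Compatibility — the beam at C must follow the support down by 0.003 m: δ_0 − R_C·δ_{CC} = 0.003, so R_C = (0.022985 − 0.003)/0.001386 = 14.41 kN.

R_C = 14.41 kN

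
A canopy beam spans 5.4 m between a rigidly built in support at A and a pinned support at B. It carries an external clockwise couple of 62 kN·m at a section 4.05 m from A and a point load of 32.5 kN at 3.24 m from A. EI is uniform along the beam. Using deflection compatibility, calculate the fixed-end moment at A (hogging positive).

M_A = 4.296 kN·m

Remove the prop at B; the released (primary) structure is a cantilever built in at A.
Deflection at B on the released cantilever, summing each load's contribution:
  clockwise couple 62 at a = 4.05: M₀a(2L − a)/(2EI) = 847.5/EI
  point load 32.5 at a = 3.24: Pa²(3L − a)/(6EI) = 736.9/EI
  δ_0 = 1584/EI
Tip deflection under a unit load at B: L³/(3EI) = 52.49/EI.
The prop prevents deflection at B: R_B = δ_0/δ_{BB} = 1584/52.49 = 30.19 kN.
Moment equilibrium about A: M_A = Σ(load moments about A) − R_B·L = 167.3 − 30.19×5.4 = 4.296 kN·m.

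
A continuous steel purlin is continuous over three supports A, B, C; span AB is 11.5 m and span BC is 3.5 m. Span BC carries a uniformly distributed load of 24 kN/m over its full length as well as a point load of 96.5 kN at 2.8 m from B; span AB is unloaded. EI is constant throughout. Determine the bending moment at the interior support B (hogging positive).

M_B = 16.14 kN·m

Release continuity at B by inserting a hinge; the redundant is the internal moment M_B. The primary structure is two simply-supported spans AB and BC.
Discontinuity in slope at B on the released structure — sum the simple-span end rotations:
  span BC: UDL 24: wL³/(24EI) = 42.88/EI
  span BC: point load 96.5 at a = 2.8: Pab(L + b)/(6LEI) = 37.83/EI
  relative rotation θ_0 = (0 + 80.7)/EI = 80.7/EI
A unit hogging moment at B produces rotation L₁/(3EI) + L₂/(3EI) = 5/EI.
Compatibility: M_B·(L₁+L₂)/(3EI) = θ_0, giving M_B = 16.14 kN·m (hogging).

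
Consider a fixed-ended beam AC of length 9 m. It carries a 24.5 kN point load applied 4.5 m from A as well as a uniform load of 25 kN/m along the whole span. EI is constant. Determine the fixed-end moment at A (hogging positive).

M_A = 196.3 kN·m

Take the two fixed-end moments M_A, M_C as redundants; the released structure is the simple span AC.
End rotations of the released simple span under the applied load (×1/EI):
  at A: point load 24.5 at a = 4.5: Pab(L + b)/(6LEI) = 124/EI
  at C: point load 24.5 at a = 4.5: Pab(L + a)/(6LEI) = 124/EI
  at A: UDL 25: wL³/(24EI) = 759.4/EI
  at C: UDL 25: wL³/(24EI) = 759.4/EI
  θ_A0 = 883.4/EI,  θ_C0 = 883.4/EI
Flexibility coefficients: a unit moment at one end gives L/(3EI) there and L/(6EI) at the far end, so f₁₁ = f₂₂ = 3/EI and f₁₂ = f₂₁ = 1.5/EI.
Compatibility — zero rotation at each built-in end:
  3 M_A + 1.5 M_C = 883.4
  1.5 M_A + 3 M_C = 883.4
Solving the pair gives M_A = 196.3 kN·m and M_C = 196.3 kN·m (hogging).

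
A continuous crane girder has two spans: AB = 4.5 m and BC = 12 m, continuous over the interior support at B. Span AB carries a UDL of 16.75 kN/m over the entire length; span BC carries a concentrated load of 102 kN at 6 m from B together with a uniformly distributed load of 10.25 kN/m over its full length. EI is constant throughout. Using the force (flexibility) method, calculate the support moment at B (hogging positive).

Take M_B as the redundant. Released structure: two simple spans AB and BC with a hinge at B.
Discontinuity in slope at B on the released structure — sum the simple-span end rotations:
  span AB: UDL 16.75: wL³/(24EI) = 63.6/EI
  span BC: point load 102 at a = 6: Pab(L + b)/(6LEI) = 918/EI
  span BC: UDL 10.25: wL³/(24EI) = 738/EI
  relative rotation θ_0 = (63.6 + 1656)/EI = 1720/EI
A unit hogging moment at B produces rotation L₁/(3EI) + L₂/(3EI) = 5.5/EI.
Slope continuity at B: θ_0 = M_B·5.5/EI, so M_B = 1720/5.5 = 312.7 kN·m (hogging).

M_B = 312.7 kN·m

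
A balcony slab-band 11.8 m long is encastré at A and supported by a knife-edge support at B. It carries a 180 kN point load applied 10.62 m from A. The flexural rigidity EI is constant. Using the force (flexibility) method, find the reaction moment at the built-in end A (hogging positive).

M_A = 105.1 kN·m

Release the roller at B. Primary structure: cantilever fixed at A.
Primary-structure tip deflection at B by superposition:
  point load 180 at a = 10.62: Pa²(3L − a)/(6EI) = 83844/EI
Tip deflection under a unit load at B: L³/(3EI) = 547.7/EI.
The prop prevents deflection at B: R_B = δ_0/δ_{BB} = 83844/547.7 = 153.1 kN.
Moment equilibrium about A: M_A = Σ(load moments about A) − R_B·L = 1912 − 153.1×11.8 = 105.1 kN·m.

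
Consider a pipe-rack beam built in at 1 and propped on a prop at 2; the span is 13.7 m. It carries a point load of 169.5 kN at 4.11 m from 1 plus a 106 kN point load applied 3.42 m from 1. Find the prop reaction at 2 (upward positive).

R_2 = 29.68 kN

Remove the prop at 2; the released (primary) structure is a cantilever built in at 1.
Deflection at 2 on the released cantilever, summing each load's contribution:
  point load 169.5 at a = 4.11: Pa²(3L − a)/(6EI) = 17652/EI
  point load 106 at a = 3.42: Pa²(3L − a)/(6EI) = 7786/EI
  δ_0 = 25438/EI
Flexibility coefficient — unit upward force at 2: δ_{22} = L³/(3EI) = 857.1/EI.
Compatibility at 2: δ_0 − R_2·δ_{22} = 0, so R_2 = 25438/857.1 = 29.68 kN.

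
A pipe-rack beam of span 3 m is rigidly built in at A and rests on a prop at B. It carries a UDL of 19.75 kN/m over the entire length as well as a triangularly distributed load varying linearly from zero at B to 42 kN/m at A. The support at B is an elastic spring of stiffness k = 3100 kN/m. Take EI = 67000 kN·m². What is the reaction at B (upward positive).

Take the reaction at B as the redundant and release it; the primary structure is a cantilever fixed at A.
Primary-structure tip deflection at B by superposition:
  UDL 19.75: wL⁴/(8EI) = 200/EI
  triangular load, peak 42 at the fixed end: w₀L⁴/(30EI) = 113.4/EI
  δ_0 = 313.4/EI
Tip deflection under a unit load at B: L³/(3EI) = 9/EI.
With EI = 67000 kN·m²: δ_0 = 0.004677 m and δ_{BB} = 0.000134 m/kN.
Compatibility — the spring shortens by R_B/k under the reaction it provides: δ_0 − R_B·δ_{BB} = R_B/k. With 1/k = 0.000323 m/kN, R_B = δ_0 / (δ_{BB} + 1/k) = 0.004677 / (0.000134 + 0.000323) = 10.24 kN.

R_B = 10.24 kN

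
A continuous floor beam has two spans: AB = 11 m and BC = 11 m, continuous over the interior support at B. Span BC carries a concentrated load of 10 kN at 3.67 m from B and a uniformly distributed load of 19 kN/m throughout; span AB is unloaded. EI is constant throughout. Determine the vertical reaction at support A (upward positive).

R_A = -13.99 kN

Insert a hinge at B; M_B is the redundant, and each span becomes simply supported.
Rotations at B on the released spans (each span's end-slope, ×1/EI):
  span BC: point load 10 at a = 3.67: Pab(L + b)/(6LEI) = 74.71/EI
  span BC: UDL 19: wL³/(24EI) = 1054/EI
  relative rotation θ_0 = (0 + 1128)/EI = 1128/EI
A unit hogging moment at B produces rotation L₁/(3EI) + L₂/(3EI) = 7.333/EI.
Compatibility: M_B·(L₁+L₂)/(3EI) = θ_0, giving M_B = 153.9 kN·m (hogging).
Span AB, ΣM about A with M_B applied at B: R_B^{AB}·11 = 0 + 153.9, so R_B^{AB} = 13.99 kN and R_A = 0 − 13.99 = -13.99 kN.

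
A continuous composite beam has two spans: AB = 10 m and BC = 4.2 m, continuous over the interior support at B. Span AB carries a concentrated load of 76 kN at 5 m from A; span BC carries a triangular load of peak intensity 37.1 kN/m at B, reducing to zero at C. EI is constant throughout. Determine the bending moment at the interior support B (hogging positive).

Insert a hinge at B; M_B is the redundant, and each span becomes simply supported.
Rotations at B on the released spans (each span's end-slope, ×1/EI):
  span AB: point load 76 at a = 5: Pab(L + a)/(6LEI) = 475/EI
  span BC: triangular load, peak 37.1: w₀L³/(45EI) = 61.08/EI
  relative rotation θ_0 = (475 + 61.08)/EI = 536.1/EI
A unit hogging moment at B produces rotation L₁/(3EI) + L₂/(3EI) = 4.733/EI.
Compatibility: M_B·(L₁+L₂)/(3EI) = θ_0, giving M_B = 113.3 kN·m (hogging).

M_B = 113.3 kN·m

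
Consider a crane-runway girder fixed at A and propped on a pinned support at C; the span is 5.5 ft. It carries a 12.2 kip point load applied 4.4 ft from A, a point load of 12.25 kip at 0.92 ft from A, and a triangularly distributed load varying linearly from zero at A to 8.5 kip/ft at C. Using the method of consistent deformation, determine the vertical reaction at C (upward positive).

Release the roller at C. Primary structure: cantilever fixed at A.
Primary-structure tip deflection at C by superposition:
  point load 12.2 at a = 4.4: Pa²(3L − a)/(6EI) = 476.3/EI
  point load 12.25 at a = 0.92: Pa²(3L − a)/(6EI) = 26.92/EI
  triangular load, peak 8.5 at the free end: 11w₀L⁴/(120EI) = 713/EI
  δ_0 = 1216/EI
Tip deflection under a unit load at C: L³/(3EI) = 55.46/EI.
Compatibility at C: δ_0 − R_C·δ_{CC} = 0, so R_C = 1216/55.46 = 21.93 kip.

R_C = 21.93 kip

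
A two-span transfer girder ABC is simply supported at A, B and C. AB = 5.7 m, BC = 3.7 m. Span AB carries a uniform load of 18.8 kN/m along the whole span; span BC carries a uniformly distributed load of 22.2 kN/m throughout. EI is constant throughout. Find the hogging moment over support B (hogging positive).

M_B = 61.25 kN·m

Release continuity at B by inserting a hinge; the redundant is the internal moment M_B. The primary structure is two simply-supported spans AB and BC.
Rotations at B on the released spans (each span's end-slope, ×1/EI):
  span AB: UDL 18.8: wL³/(24EI) = 145.1/EI
  span BC: UDL 22.2: wL³/(24EI) = 46.85/EI
  relative rotation θ_0 = (145.1 + 46.85)/EI = 191.9/EI
A unit hogging moment at B produces rotation L₁/(3EI) + L₂/(3EI) = 3.133/EI.
Compatibility: M_B·(L₁+L₂)/(3EI) = θ_0, giving M_B = 61.25 kN·m (hogging).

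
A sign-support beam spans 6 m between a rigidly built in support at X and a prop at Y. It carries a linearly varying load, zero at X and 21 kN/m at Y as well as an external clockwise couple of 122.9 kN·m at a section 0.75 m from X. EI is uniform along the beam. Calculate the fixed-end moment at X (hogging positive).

Remove the prop at Y; the released (primary) structure is a cantilever built in at X.
Free-end deflection of the primary structure under the applied loading (downward +):
  triangular load, peak 21 at the free end: 11w₀L⁴/(120EI) = 2495/EI
  clockwise couple 122.9 at a = 0.75: M₀a(2L − a)/(2EI) = 518.5/EI
  δ_0 = 3013/EI
Flexibility coefficient — unit upward force at Y: δ_{YY} = L³/(3EI) = 72/EI.
The prop prevents deflection at Y: R_Y = δ_0/δ_{YY} = 3013/72 = 41.85 kN.
Moment equilibrium about X: M_X = Σ(load moments about X) − R_Y·L = 374.9 − 41.85×6 = 123.8 kN·m.

M_X = 123.8 kN·m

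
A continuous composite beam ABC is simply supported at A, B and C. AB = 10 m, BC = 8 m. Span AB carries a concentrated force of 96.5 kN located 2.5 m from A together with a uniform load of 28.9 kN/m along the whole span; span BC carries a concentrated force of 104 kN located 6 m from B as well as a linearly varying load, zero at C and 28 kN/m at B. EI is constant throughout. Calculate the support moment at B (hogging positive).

Take M_B as the redundant. Released structure: two simple spans AB and BC with a hinge at B.
Rotations at B on the released spans (each span's end-slope, ×1/EI):
  span AB: point load 96.5 at a = 2.5: Pab(L + a)/(6LEI) = 377/EI
  span AB: UDL 28.9: wL³/(24EI) = 1204/EI
  span BC: point load 104 at a = 6: Pab(L + b)/(6LEI) = 260/EI
  span BC: triangular load, peak 28: w₀L³/(45EI) = 318.6/EI
  relative rotation θ_0 = (1581 + 578.6)/EI = 2160/EI
A unit hogging moment at B produces rotation L₁/(3EI) + L₂/(3EI) = 6/EI.
Compatibility: M_B·(L₁+L₂)/(3EI) = θ_0, giving M_B = 359.9 kN·m (hogging).

M_B = 359.9 kN·m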